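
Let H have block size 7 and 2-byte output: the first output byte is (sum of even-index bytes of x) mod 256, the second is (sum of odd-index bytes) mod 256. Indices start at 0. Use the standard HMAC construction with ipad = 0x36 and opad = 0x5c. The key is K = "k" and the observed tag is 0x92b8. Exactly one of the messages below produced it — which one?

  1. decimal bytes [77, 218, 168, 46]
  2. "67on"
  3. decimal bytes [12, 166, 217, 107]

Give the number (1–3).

2

Key "k" = 6b is 1 byte ≤ B = 7; zero-pad to 7 bytes: K' = 6b 00 00 00 00 00 00.
K' ⊕ ipad = 5d 36 36 36 36 36 36; K' ⊕ opad = 37 5c 5c 5c 5c 5c 5c.
m1: inner = H(5d 36 36 36 36 36 36 4d da a8 2e) = 07 97; tag = H(37 5c 5c 5c 5c 5c 5c 07 97) = e21b
m2: inner = H(5d 36 36 36 36 36 36 36 37 6f 6e) = a4 47; tag = H(37 5c 5c 5c 5c 5c 5c a4 47) = 92b8 ← matches
m3: inner = H(5d 36 36 36 36 36 36 0c a6 d9 6b) = 10 87; tag = H(37 5c 5c 5c 5c 5c 5c 10 87) = d224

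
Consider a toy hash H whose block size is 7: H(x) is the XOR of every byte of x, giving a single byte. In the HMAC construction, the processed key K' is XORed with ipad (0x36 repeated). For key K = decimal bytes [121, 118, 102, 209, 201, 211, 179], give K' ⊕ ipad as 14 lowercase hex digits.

Key decimal bytes [121, 118, 102, 209, 201, 211, 179] = 79 76 66 d1 c9 d3 b3 is exactly B = 7 bytes: K' = 79 76 66 d1 c9 d3 b3.
XOR each byte with 0x36: 79⊕36=4f, 76⊕36=40, 66⊕36=50, d1⊕36=e7, c9⊕36=ff, d3⊕36=e5, b3⊕36=85.

4f4050e7ffe585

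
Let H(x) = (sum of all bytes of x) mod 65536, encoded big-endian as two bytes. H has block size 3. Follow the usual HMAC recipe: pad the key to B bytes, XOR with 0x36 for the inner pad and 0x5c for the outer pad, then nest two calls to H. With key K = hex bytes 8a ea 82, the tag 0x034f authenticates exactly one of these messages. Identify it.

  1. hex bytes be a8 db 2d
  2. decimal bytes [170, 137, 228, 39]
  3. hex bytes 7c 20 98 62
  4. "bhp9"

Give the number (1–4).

3

Key hex bytes 8a ea 82 is exactly B = 3 bytes: K' = 8a ea 82.
K' ⊕ ipad = bc dc b4; K' ⊕ opad = d6 b6 de.
m1: inner = H(bc dc b4 be a8 db 2d) = 04 ba; tag = H(d6 b6 de 04 ba) = 0328
m2: inner = H(bc dc b4 aa 89 e4 27) = 04 8a; tag = H(d6 b6 de 04 8a) = 02f8
m3: inner = H(bc dc b4 7c 20 98 62) = 03 e2; tag = H(d6 b6 de 03 e2) = 034f ← matches
m4: inner = H(bc dc b4 62 68 70 39) = 03 bf; tag = H(d6 b6 de 03 bf) = 032c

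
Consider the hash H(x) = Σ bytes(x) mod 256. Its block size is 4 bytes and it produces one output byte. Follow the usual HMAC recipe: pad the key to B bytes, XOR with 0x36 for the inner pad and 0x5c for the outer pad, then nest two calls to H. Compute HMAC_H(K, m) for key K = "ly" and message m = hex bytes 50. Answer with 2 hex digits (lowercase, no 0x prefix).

72

Key "ly" = 6c 79 is 2 bytes ≤ B = 4; zero-pad to 4 bytes: K' = 6c 79 00 00.
K' ⊕ ipad = 5a 4f 36 36.  K' ⊕ opad = 30 25 5c 5c.
Inner input = (K'⊕ipad) ∥ m = 5a 4f 36 36 ∥ 50.
Inner hash: sum = 90+79+54+54+80 = 357; mod 256 = 101 → 65.
Outer input = (K'⊕opad) ∥ inner = 30 25 5c 5c ∥ 65.
Outer hash (tag): sum = 48+37+92+92+101 = 370; mod 256 = 114 → 72.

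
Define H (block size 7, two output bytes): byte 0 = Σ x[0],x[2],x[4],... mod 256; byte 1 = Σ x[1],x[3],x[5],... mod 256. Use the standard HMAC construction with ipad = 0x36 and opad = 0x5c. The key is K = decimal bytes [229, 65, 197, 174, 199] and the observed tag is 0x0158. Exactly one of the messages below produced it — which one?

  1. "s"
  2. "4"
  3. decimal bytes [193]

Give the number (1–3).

Key decimal bytes [229, 65, 197, 174, 199] = e5 41 c5 ae c7 is 5 bytes ≤ B = 7; zero-pad to 7 bytes: K' = e5 41 c5 ae c7 00 00.
K' ⊕ ipad = d3 77 f3 98 f1 36 36; K' ⊕ opad = b9 1d 99 f2 9b 5c 5c.
m1: inner = H(d3 77 f3 98 f1 36 36 73) = ed b8; tag = H(b9 1d 99 f2 9b 5c 5c ed b8) = 0158 ← matches
m2: inner = H(d3 77 f3 98 f1 36 36 34) = ed 79; tag = H(b9 1d 99 f2 9b 5c 5c ed 79) = c258
m3: inner = H(d3 77 f3 98 f1 36 36 c1) = ed 06; tag = H(b9 1d 99 f2 9b 5c 5c ed 06) = 4f58

1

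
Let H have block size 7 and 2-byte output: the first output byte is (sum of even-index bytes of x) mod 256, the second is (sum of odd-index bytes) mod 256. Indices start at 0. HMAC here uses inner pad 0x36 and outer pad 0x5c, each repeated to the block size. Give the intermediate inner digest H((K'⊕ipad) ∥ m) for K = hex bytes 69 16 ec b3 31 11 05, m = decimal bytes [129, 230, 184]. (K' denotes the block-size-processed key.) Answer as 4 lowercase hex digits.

5905

Key hex bytes 69 16 ec b3 31 11 05 is exactly B = 7 bytes: K' = 69 16 ec b3 31 11 05.
K' ⊕ ipad = 5f 20 da 85 07 27 33.
Inner input = 5f 20 da 85 07 27 33 ∥ 81 e6 b8.
Inner hash: even-index sum = 601 mod 256 = 89; odd-index sum = 517 mod 256 = 5 → 59 05.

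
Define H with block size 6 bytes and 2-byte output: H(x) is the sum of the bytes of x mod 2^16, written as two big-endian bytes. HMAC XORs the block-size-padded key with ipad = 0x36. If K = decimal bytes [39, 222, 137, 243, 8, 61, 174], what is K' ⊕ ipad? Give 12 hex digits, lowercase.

354236363636

Key decimal bytes [39, 222, 137, 243, 8, 61, 174] = 27 de 89 f3 08 3d ae is 7 bytes > B = 6, so hash it first: H(key) = 03 74, then zero-pad to 6 bytes: K' = 03 74 00 00 00 00.
XOR each byte with 0x36: 03⊕36=35, 74⊕36=42, 00⊕36=36, 00⊕36=36, 00⊕36=36, 00⊕36=36.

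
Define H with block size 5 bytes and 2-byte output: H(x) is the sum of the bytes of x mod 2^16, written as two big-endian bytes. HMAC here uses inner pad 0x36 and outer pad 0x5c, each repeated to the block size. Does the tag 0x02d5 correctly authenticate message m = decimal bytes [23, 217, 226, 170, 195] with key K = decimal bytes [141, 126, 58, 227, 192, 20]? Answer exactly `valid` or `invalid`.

Key decimal bytes [141, 126, 58, 227, 192, 20] = 8d 7e 3a e3 c0 14 is 6 bytes > B = 5, so hash it first: H(key) = 02 fc, then zero-pad to 5 bytes: K' = 02 fc 00 00 00.
K' ⊕ ipad = 34 ca 36 36 36; K' ⊕ opad = 5e a0 5c 5c 5c.
Inner hash: sum = 52+202+54+54+54+23+217+226+170+195 = 1247 → 04 df.
Outer hash (recomputed tag): sum = 94+160+92+92+92+4+223 = 757 → 02 f5.
Recomputed tag = 02f5; claimed = 02d5 → mismatch.

invalid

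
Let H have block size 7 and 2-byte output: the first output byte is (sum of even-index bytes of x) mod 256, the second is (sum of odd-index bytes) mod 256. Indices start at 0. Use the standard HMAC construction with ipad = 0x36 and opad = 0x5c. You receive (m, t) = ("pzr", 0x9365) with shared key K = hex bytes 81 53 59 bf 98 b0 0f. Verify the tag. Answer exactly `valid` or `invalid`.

Key hex bytes 81 53 59 bf 98 b0 0f is exactly B = 7 bytes: K' = 81 53 59 bf 98 b0 0f.
K' ⊕ ipad = b7 65 6f 89 ae 86 39; K' ⊕ opad = dd 0f 05 e3 c4 ec 53.
Inner hash: even-index sum = 647 mod 256 = 135; odd-index sum = 598 mod 256 = 86 → 87 56.
Outer hash (recomputed tag): even-index sum = 591 mod 256 = 79; odd-index sum = 613 mod 256 = 101 → 4f 65.
Recomputed tag = 4f65; claimed = 9365 → mismatch.

invalid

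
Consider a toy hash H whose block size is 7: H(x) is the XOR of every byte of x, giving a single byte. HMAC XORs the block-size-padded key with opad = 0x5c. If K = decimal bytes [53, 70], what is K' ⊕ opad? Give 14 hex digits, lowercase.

691a5c5c5c5c5c

Key decimal bytes [53, 70] = 35 46 is 2 bytes ≤ B = 7; zero-pad to 7 bytes: K' = 35 46 00 00 00 00 00.
XOR each byte with 0x5c: 35⊕5c=69, 46⊕5c=1a, 00⊕5c=5c, 00⊕5c=5c, 00⊕5c=5c, 00⊕5c=5c, 00⊕5c=5c.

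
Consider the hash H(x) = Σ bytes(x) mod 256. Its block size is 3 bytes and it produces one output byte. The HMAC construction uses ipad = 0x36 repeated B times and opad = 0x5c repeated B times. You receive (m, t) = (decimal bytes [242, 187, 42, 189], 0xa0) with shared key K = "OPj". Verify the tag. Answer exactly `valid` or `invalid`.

Key "OPj" = 4f 50 6a is exactly B = 3 bytes: K' = 4f 50 6a.
K' ⊕ ipad = 79 66 5c; K' ⊕ opad = 13 0c 36.
Inner hash: sum = 121+102+92+242+187+42+189 = 975; mod 256 = 207 → cf.
Outer hash (recomputed tag): sum = 19+12+54+207 = 292; mod 256 = 36 → 24.
Recomputed tag = 24; claimed = a0 → mismatch.

invalid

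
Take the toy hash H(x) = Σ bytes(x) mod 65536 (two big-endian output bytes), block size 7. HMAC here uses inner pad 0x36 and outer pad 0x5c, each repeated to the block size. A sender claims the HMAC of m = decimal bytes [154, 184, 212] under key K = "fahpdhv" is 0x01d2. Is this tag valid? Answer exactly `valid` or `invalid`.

Key "fahpdhv" = 66 61 68 70 64 68 76 is exactly B = 7 bytes: K' = 66 61 68 70 64 68 76.
K' ⊕ ipad = 50 57 5e 46 52 5e 40; K' ⊕ opad = 3a 3d 34 2c 38 34 2a.
Inner hash: sum = 80+87+94+70+82+94+64+154+184+212 = 1121 → 04 61.
Outer hash (recomputed tag): sum = 58+61+52+44+56+52+42+4+97 = 466 → 01 d2.
Recomputed tag = 01d2; claimed = 01d2 → match.

valid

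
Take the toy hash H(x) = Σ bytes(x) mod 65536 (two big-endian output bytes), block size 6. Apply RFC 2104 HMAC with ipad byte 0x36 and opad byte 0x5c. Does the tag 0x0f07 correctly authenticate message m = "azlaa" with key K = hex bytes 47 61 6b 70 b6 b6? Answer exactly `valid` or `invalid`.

invalid

Key hex bytes 47 61 6b 70 b6 b6 is exactly B = 6 bytes: K' = 47 61 6b 70 b6 b6.
K' ⊕ ipad = 71 57 5d 46 80 80; K' ⊕ opad = 1b 3d 37 2c ea ea.
Inner hash: sum = 113+87+93+70+128+128+97+122+108+97+97 = 1140 → 04 74.
Outer hash (recomputed tag): sum = 27+61+55+44+234+234+4+116 = 775 → 03 07.
Recomputed tag = 0307; claimed = 0f07 → mismatch.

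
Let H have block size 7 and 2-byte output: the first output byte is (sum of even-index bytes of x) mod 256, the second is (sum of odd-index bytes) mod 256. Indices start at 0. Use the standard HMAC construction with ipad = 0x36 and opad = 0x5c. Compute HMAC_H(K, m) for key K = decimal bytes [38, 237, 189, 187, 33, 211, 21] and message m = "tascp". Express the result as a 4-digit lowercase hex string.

c5c0

Key decimal bytes [38, 237, 189, 187, 33, 211, 21] = 26 ed bd bb 21 d3 15 is exactly B = 7 bytes: K' = 26 ed bd bb 21 d3 15.
K' ⊕ ipad = 10 db 8b 8d 17 e5 23.  K' ⊕ opad = 7a b1 e1 e7 7d 8f 49.
Inner input = (K'⊕ipad) ∥ m = 10 db 8b 8d 17 e5 23 ∥ 74 61 73 63 70.
Inner hash: even-index sum = 409 mod 256 = 153; odd-index sum = 932 mod 256 = 164 → 99 a4.
Outer input = (K'⊕opad) ∥ inner = 7a b1 e1 e7 7d 8f 49 ∥ 99 a4.
Outer hash (tag): even-index sum = 709 mod 256 = 197; odd-index sum = 704 mod 256 = 192 → c5 c0.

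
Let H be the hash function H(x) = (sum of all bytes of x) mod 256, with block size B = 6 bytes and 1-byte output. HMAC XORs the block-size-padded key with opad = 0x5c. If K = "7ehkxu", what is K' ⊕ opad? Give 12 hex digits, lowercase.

6b3934372429

Key "7ehkxu" = 37 65 68 6b 78 75 is exactly B = 6 bytes: K' = 37 65 68 6b 78 75.
XOR each byte with 0x5c: 37⊕5c=6b, 65⊕5c=39, 68⊕5c=34, 6b⊕5c=37, 78⊕5c=24, 75⊕5c=29.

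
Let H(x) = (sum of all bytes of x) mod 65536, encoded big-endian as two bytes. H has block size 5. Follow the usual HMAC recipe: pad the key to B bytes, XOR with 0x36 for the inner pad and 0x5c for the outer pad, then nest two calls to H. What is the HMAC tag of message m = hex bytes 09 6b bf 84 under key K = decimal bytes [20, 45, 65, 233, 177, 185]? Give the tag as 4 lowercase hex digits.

026e

Key decimal bytes [20, 45, 65, 233, 177, 185] = 14 2d 41 e9 b1 b9 is 6 bytes > B = 5, so hash it first: H(key) = 02 d5, then zero-pad to 5 bytes: K' = 02 d5 00 00 00.
K' ⊕ ipad = 34 e3 36 36 36.  K' ⊕ opad = 5e 89 5c 5c 5c.
Inner input = (K'⊕ipad) ∥ m = 34 e3 36 36 36 ∥ 09 6b bf 84.
Inner hash: sum = 52+227+54+54+54+9+107+191+132 = 880 → 03 70.
Outer input = (K'⊕opad) ∥ inner = 5e 89 5c 5c 5c ∥ 03 70.
Outer hash (tag): sum = 94+137+92+92+92+3+112 = 622 → 02 6e.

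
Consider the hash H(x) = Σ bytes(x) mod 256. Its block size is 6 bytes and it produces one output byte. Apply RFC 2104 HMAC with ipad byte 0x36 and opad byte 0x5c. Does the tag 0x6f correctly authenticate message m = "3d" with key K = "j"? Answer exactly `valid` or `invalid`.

Key "j" = 6a is 1 byte ≤ B = 6; zero-pad to 6 bytes: K' = 6a 00 00 00 00 00.
K' ⊕ ipad = 5c 36 36 36 36 36; K' ⊕ opad = 36 5c 5c 5c 5c 5c.
Inner hash: sum = 92+54+54+54+54+54+51+100 = 513; mod 256 = 1 → 01.
Outer hash (recomputed tag): sum = 54+92+92+92+92+92+1 = 515; mod 256 = 3 → 03.
Recomputed tag = 03; claimed = 6f → mismatch.

invalid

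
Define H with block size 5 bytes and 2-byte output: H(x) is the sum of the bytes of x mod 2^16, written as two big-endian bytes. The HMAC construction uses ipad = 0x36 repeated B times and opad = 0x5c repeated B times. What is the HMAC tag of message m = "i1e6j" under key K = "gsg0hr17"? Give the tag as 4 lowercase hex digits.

Key "gsg0hr17" = 67 73 67 30 68 72 31 37 is 8 bytes > B = 5, so hash it first: H(key) = 02 b3, then zero-pad to 5 bytes: K' = 02 b3 00 00 00.
K' ⊕ ipad = 34 85 36 36 36.  K' ⊕ opad = 5e ef 5c 5c 5c.
Inner input = (K'⊕ipad) ∥ m = 34 85 36 36 36 ∥ 69 31 65 36 6a.
Inner hash: sum = 52+133+54+54+54+105+49+101+54+106 = 762 → 02 fa.
Outer input = (K'⊕opad) ∥ inner = 5e ef 5c 5c 5c ∥ 02 fa.
Outer hash (tag): sum = 94+239+92+92+92+2+250 = 861 → 03 5d.

035d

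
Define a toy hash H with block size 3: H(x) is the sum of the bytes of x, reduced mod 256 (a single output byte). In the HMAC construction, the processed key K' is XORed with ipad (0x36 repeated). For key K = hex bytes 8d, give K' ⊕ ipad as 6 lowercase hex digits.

Key hex bytes 8d is 1 byte ≤ B = 3; zero-pad to 3 bytes: K' = 8d 00 00.
XOR each byte with 0x36: 8d⊕36=bb, 00⊕36=36, 00⊕36=36.

bb3636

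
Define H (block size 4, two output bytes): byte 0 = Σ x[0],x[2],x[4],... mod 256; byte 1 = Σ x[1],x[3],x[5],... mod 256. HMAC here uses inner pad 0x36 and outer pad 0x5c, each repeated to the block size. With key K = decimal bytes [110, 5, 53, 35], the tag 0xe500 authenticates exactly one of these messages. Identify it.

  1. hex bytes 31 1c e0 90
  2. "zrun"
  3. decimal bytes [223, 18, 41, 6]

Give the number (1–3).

Key decimal bytes [110, 5, 53, 35] = 6e 05 35 23 is exactly B = 4 bytes: K' = 6e 05 35 23.
K' ⊕ ipad = 58 33 03 15; K' ⊕ opad = 32 59 69 7f.
m1: inner = H(58 33 03 15 31 1c e0 90) = 6c f4; tag = H(32 59 69 7f 6c f4) = 07cc
m2: inner = H(58 33 03 15 7a 72 75 6e) = 4a 28; tag = H(32 59 69 7f 4a 28) = e500 ← matches
m3: inner = H(58 33 03 15 df 12 29 06) = 63 60; tag = H(32 59 69 7f 63 60) = fe38

2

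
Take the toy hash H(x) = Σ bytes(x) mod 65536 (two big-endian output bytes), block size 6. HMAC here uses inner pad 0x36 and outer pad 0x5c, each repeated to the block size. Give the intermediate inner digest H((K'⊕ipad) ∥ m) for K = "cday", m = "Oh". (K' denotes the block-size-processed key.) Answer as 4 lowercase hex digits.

Key "cday" = 63 64 61 79 is 4 bytes ≤ B = 6; zero-pad to 6 bytes: K' = 63 64 61 79 00 00.
K' ⊕ ipad = 55 52 57 4f 36 36.
Inner input = 55 52 57 4f 36 36 ∥ 4f 68.
Inner hash: sum = 85+82+87+79+54+54+79+104 = 624 → 02 70.

0270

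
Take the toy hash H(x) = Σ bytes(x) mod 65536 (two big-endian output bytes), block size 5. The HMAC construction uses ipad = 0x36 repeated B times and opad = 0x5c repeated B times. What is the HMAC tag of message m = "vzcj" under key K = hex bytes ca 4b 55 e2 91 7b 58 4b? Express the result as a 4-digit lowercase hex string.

027e

Key hex bytes ca 4b 55 e2 91 7b 58 4b is 8 bytes > B = 5, so hash it first: H(key) = 03 fb, then zero-pad to 5 bytes: K' = 03 fb 00 00 00.
K' ⊕ ipad = 35 cd 36 36 36.  K' ⊕ opad = 5f a7 5c 5c 5c.
Inner input = (K'⊕ipad) ∥ m = 35 cd 36 36 36 ∥ 76 7a 63 6a.
Inner hash: sum = 53+205+54+54+54+118+122+99+106 = 865 → 03 61.
Outer input = (K'⊕opad) ∥ inner = 5f a7 5c 5c 5c ∥ 03 61.
Outer hash (tag): sum = 95+167+92+92+92+3+97 = 638 → 02 7e.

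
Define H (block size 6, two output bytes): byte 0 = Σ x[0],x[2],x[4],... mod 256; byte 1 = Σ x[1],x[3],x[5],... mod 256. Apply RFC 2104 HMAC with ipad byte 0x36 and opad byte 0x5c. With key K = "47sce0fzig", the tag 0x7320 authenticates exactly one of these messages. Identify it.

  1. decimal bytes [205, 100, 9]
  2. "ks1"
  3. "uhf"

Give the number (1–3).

3

Key "47sce0fzig" = 34 37 73 63 65 30 66 7a 69 67 is 10 bytes > B = 6, so hash it first: H(key) = db ab, then zero-pad to 6 bytes: K' = db ab 00 00 00 00.
K' ⊕ ipad = ed 9d 36 36 36 36; K' ⊕ opad = 87 f7 5c 5c 5c 5c.
m1: inner = H(ed 9d 36 36 36 36 cd 64 09) = 2f 6d; tag = H(87 f7 5c 5c 5c 5c 2f 6d) = 6e1c
m2: inner = H(ed 9d 36 36 36 36 6b 73 31) = f5 7c; tag = H(87 f7 5c 5c 5c 5c f5 7c) = 342b
m3: inner = H(ed 9d 36 36 36 36 75 68 66) = 34 71; tag = H(87 f7 5c 5c 5c 5c 34 71) = 7320 ← matches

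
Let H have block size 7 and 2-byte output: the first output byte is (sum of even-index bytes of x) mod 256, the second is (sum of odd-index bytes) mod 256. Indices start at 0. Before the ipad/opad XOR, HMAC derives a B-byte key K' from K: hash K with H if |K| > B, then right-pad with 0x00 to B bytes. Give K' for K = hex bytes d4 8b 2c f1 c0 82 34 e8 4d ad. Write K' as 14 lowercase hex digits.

|K| = 10 > B = 7, so first hash the key.
H(K): even-index sum = 577 mod 256 = 65; odd-index sum = 915 mod 256 = 147 → 41 93.
Zero-pad H(K) = 41 93 to 7 bytes: K' = 41 93 00 00 00 00 00.

41930000000000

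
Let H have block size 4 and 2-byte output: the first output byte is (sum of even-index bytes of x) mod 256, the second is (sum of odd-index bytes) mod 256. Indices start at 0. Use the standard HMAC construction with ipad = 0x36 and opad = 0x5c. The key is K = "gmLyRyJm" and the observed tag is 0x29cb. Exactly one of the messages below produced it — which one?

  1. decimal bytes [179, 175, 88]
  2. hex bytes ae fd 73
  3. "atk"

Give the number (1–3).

1

Key "gmLyRyJm" = 67 6d 4c 79 52 79 4a 6d is 8 bytes > B = 4, so hash it first: H(key) = 4f cc, then zero-pad to 4 bytes: K' = 4f cc 00 00.
K' ⊕ ipad = 79 fa 36 36; K' ⊕ opad = 13 90 5c 5c.
m1: inner = H(79 fa 36 36 b3 af 58) = ba df; tag = H(13 90 5c 5c ba df) = 29cb ← matches
m2: inner = H(79 fa 36 36 ae fd 73) = d0 2d; tag = H(13 90 5c 5c d0 2d) = 3f19
m3: inner = H(79 fa 36 36 61 74 6b) = 7b a4; tag = H(13 90 5c 5c 7b a4) = ea90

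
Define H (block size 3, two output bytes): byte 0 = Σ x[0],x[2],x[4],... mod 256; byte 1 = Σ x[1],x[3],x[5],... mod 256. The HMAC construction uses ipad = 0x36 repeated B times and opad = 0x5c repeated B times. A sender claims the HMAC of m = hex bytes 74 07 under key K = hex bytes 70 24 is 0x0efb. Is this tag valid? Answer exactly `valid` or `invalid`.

Key hex bytes 70 24 is 2 bytes ≤ B = 3; zero-pad to 3 bytes: K' = 70 24 00.
K' ⊕ ipad = 46 12 36; K' ⊕ opad = 2c 78 5c.
Inner hash: even-index sum = 131 mod 256 = 131; odd-index sum = 134 mod 256 = 134 → 83 86.
Outer hash (recomputed tag): even-index sum = 270 mod 256 = 14; odd-index sum = 251 mod 256 = 251 → 0e fb.
Recomputed tag = 0efb; claimed = 0efb → match.

valid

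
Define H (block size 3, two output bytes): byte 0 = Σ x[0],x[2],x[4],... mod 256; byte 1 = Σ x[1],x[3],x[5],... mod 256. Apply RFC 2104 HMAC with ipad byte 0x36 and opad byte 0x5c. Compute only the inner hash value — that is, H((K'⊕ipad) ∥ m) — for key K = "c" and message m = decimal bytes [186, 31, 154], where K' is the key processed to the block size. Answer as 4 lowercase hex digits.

aa8a

Key "c" = 63 is 1 byte ≤ B = 3; zero-pad to 3 bytes: K' = 63 00 00.
K' ⊕ ipad = 55 36 36.
Inner input = 55 36 36 ∥ ba 1f 9a.
Inner hash: even-index sum = 170 mod 256 = 170; odd-index sum = 394 mod 256 = 138 → aa 8a.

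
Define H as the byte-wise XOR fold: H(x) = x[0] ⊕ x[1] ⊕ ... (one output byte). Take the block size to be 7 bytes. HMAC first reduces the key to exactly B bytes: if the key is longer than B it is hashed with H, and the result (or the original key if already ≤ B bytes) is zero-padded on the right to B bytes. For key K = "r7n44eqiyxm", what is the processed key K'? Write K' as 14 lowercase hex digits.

|K| = 11 > B = 7, so first hash the key.
H(K): XOR 72⊕37⊕6e⊕34⊕34⊕65⊕71⊕69⊕79⊕78⊕6d = 3a.
Zero-pad H(K) = 3a to 7 bytes: K' = 3a 00 00 00 00 00 00.

3a000000000000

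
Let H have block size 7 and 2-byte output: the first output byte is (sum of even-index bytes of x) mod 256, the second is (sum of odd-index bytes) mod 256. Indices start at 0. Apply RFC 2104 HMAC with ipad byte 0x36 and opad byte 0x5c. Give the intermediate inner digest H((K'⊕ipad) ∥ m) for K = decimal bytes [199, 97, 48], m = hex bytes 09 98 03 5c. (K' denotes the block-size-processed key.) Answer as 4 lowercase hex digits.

Key decimal bytes [199, 97, 48] = c7 61 30 is 3 bytes ≤ B = 7; zero-pad to 7 bytes: K' = c7 61 30 00 00 00 00.
K' ⊕ ipad = f1 57 06 36 36 36 36.
Inner input = f1 57 06 36 36 36 36 ∥ 09 98 03 5c.
Inner hash: even-index sum = 599 mod 256 = 87; odd-index sum = 207 mod 256 = 207 → 57 cf.

57cf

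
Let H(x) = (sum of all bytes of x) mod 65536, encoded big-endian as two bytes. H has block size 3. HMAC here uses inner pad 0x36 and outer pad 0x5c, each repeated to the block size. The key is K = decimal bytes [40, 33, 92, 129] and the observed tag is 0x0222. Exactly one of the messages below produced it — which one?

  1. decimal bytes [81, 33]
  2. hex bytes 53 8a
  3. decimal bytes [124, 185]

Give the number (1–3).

1

Key decimal bytes [40, 33, 92, 129] = 28 21 5c 81 is 4 bytes > B = 3, so hash it first: H(key) = 01 26, then zero-pad to 3 bytes: K' = 01 26 00.
K' ⊕ ipad = 37 10 36; K' ⊕ opad = 5d 7a 5c.
m1: inner = H(37 10 36 51 21) = 00 ef; tag = H(5d 7a 5c 00 ef) = 0222 ← matches
m2: inner = H(37 10 36 53 8a) = 01 5a; tag = H(5d 7a 5c 01 5a) = 018e
m3: inner = H(37 10 36 7c b9) = 01 b2; tag = H(5d 7a 5c 01 b2) = 01e6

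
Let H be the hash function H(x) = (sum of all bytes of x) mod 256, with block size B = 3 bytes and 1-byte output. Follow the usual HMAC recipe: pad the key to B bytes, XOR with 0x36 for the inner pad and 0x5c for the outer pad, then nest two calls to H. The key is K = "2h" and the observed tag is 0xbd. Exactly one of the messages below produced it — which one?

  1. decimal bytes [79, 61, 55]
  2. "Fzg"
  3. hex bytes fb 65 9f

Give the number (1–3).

2

Key "2h" = 32 68 is 2 bytes ≤ B = 3; zero-pad to 3 bytes: K' = 32 68 00.
K' ⊕ ipad = 04 5e 36; K' ⊕ opad = 6e 34 5c.
m1: inner = H(04 5e 36 4f 3d 37) = 5b; tag = H(6e 34 5c 5b) = 59
m2: inner = H(04 5e 36 46 7a 67) = bf; tag = H(6e 34 5c bf) = bd ← matches
m3: inner = H(04 5e 36 fb 65 9f) = 97; tag = H(6e 34 5c 97) = 95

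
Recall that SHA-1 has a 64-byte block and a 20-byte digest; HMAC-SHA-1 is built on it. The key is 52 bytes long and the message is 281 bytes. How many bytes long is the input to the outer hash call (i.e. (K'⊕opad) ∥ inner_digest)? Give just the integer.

84

Key is 52 ≤ 64 bytes, zero-padded: |K'| = 64.
Outer input = (K'⊕opad) ∥ H(inner) → 64 + 20 = 84 bytes.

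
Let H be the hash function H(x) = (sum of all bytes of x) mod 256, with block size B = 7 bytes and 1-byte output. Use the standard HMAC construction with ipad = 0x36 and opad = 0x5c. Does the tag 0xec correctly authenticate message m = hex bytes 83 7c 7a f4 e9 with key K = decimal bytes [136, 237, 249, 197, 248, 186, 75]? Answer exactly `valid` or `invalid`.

valid

Key decimal bytes [136, 237, 249, 197, 248, 186, 75] = 88 ed f9 c5 f8 ba 4b is exactly B = 7 bytes: K' = 88 ed f9 c5 f8 ba 4b.
K' ⊕ ipad = be db cf f3 ce 8c 7d; K' ⊕ opad = d4 b1 a5 99 a4 e6 17.
Inner hash: sum = 190+219+207+243+206+140+125+131+124+122+244+233 = 2184; mod 256 = 136 → 88.
Outer hash (recomputed tag): sum = 212+177+165+153+164+230+23+136 = 1260; mod 256 = 236 → ec.
Recomputed tag = ec; claimed = ec → match.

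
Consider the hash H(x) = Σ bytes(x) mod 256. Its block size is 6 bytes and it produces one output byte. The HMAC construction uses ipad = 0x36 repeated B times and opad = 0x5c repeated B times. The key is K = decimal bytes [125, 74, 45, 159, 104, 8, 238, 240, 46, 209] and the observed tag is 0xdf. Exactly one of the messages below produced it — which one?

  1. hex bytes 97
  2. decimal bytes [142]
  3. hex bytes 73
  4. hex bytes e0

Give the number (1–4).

Key decimal bytes [125, 74, 45, 159, 104, 8, 238, 240, 46, 209] = 7d 4a 2d 9f 68 08 ee f0 2e d1 is 10 bytes > B = 6, so hash it first: H(key) = e0, then zero-pad to 6 bytes: K' = e0 00 00 00 00 00.
K' ⊕ ipad = d6 36 36 36 36 36; K' ⊕ opad = bc 5c 5c 5c 5c 5c.
m1: inner = H(d6 36 36 36 36 36 97) = 7b; tag = H(bc 5c 5c 5c 5c 5c 7b) = 03
m2: inner = H(d6 36 36 36 36 36 8e) = 72; tag = H(bc 5c 5c 5c 5c 5c 72) = fa
m3: inner = H(d6 36 36 36 36 36 73) = 57; tag = H(bc 5c 5c 5c 5c 5c 57) = df ← matches
m4: inner = H(d6 36 36 36 36 36 e0) = c4; tag = H(bc 5c 5c 5c 5c 5c c4) = 4c

3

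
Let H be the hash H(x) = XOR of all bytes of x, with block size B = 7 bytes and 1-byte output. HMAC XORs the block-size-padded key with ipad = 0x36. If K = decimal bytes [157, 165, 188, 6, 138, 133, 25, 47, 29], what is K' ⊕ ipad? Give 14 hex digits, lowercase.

90363636363636

Key decimal bytes [157, 165, 188, 6, 138, 133, 25, 47, 29] = 9d a5 bc 06 8a 85 19 2f 1d is 9 bytes > B = 7, so hash it first: H(key) = a6, then zero-pad to 7 bytes: K' = a6 00 00 00 00 00 00.
XOR each byte with 0x36: a6⊕36=90, 00⊕36=36, 00⊕36=36, 00⊕36=36, 00⊕36=36, 00⊕36=36, 00⊕36=36.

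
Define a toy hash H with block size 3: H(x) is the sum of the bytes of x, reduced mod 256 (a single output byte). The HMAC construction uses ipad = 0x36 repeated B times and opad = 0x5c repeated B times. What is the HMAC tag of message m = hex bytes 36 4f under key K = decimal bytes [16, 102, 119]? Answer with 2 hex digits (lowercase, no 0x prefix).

ed

Key decimal bytes [16, 102, 119] = 10 66 77 is exactly B = 3 bytes: K' = 10 66 77.
K' ⊕ ipad = 26 50 41.  K' ⊕ opad = 4c 3a 2b.
Inner input = (K'⊕ipad) ∥ m = 26 50 41 ∥ 36 4f.
Inner hash: sum = 38+80+65+54+79 = 316; mod 256 = 60 → 3c.
Outer input = (K'⊕opad) ∥ inner = 4c 3a 2b ∥ 3c.
Outer hash (tag): sum = 76+58+43+60 = 237 → ed.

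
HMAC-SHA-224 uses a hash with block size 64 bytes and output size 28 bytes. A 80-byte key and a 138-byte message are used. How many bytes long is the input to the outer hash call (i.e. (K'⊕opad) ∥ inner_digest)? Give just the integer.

92

Key is 80 > 64 bytes, so it is hashed to 28 bytes then zero-padded to 64: |K'| = 64.
Outer input = (K'⊕opad) ∥ H(inner) → 64 + 28 = 92 bytes.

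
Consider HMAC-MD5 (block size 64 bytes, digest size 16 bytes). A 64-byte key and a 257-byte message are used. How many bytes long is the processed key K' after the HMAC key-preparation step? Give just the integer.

64

Key is 64 ≤ 64 bytes, zero-padded: |K'| = 64.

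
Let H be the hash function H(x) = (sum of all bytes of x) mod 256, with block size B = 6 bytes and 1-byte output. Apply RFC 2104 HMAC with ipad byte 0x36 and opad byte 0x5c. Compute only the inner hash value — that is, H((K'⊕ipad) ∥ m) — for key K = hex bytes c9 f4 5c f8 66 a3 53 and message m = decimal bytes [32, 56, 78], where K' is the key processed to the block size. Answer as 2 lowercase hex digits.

Key hex bytes c9 f4 5c f8 66 a3 53 is 7 bytes > B = 6, so hash it first: H(key) = 6d, then zero-pad to 6 bytes: K' = 6d 00 00 00 00 00.
K' ⊕ ipad = 5b 36 36 36 36 36.
Inner input = 5b 36 36 36 36 36 ∥ 20 38 4e.
Inner hash: sum = 91+54+54+54+54+54+32+56+78 = 527; mod 256 = 15 → 0f.

0f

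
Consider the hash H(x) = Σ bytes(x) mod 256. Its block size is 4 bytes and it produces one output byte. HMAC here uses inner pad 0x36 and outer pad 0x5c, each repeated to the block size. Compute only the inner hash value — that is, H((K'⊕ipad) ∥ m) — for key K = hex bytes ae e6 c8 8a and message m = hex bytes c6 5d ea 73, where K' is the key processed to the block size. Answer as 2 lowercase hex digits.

Key hex bytes ae e6 c8 8a is exactly B = 4 bytes: K' = ae e6 c8 8a.
K' ⊕ ipad = 98 d0 fe bc.
Inner input = 98 d0 fe bc ∥ c6 5d ea 73.
Inner hash: sum = 152+208+254+188+198+93+234+115 = 1442; mod 256 = 162 → a2.

a2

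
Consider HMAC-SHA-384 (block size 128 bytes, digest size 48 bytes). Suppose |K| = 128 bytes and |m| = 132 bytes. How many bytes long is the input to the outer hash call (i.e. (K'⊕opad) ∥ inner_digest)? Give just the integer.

176

Key is 128 ≤ 128 bytes, zero-padded: |K'| = 128.
Outer input = (K'⊕opad) ∥ H(inner) → 128 + 48 = 176 bytes.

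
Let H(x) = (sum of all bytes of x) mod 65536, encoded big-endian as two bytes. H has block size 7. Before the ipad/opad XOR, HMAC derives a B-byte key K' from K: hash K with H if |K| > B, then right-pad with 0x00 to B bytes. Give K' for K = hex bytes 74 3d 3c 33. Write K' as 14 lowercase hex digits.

Key hex bytes 74 3d 3c 33 is 4 bytes ≤ B = 7; zero-pad to 7 bytes: K' = 74 3d 3c 33 00 00 00.

743d3c33000000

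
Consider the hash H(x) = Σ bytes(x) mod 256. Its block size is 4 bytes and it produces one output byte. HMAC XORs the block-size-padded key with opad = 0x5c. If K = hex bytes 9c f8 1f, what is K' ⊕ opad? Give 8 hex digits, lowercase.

Key hex bytes 9c f8 1f is 3 bytes ≤ B = 4; zero-pad to 4 bytes: K' = 9c f8 1f 00.
XOR each byte with 0x5c: 9c⊕5c=c0, f8⊕5c=a4, 1f⊕5c=43, 00⊕5c=5c.

c0a4435c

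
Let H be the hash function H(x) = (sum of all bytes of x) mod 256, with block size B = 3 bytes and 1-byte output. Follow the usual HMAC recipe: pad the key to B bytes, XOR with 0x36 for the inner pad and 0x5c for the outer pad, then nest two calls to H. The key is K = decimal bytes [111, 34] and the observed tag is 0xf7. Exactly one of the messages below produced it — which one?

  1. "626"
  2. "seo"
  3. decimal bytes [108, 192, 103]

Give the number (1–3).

2

Key decimal bytes [111, 34] = 6f 22 is 2 bytes ≤ B = 3; zero-pad to 3 bytes: K' = 6f 22 00.
K' ⊕ ipad = 59 14 36; K' ⊕ opad = 33 7e 5c.
m1: inner = H(59 14 36 36 32 36) = 41; tag = H(33 7e 5c 41) = 4e
m2: inner = H(59 14 36 73 65 6f) = ea; tag = H(33 7e 5c ea) = f7 ← matches
m3: inner = H(59 14 36 6c c0 67) = 36; tag = H(33 7e 5c 36) = 43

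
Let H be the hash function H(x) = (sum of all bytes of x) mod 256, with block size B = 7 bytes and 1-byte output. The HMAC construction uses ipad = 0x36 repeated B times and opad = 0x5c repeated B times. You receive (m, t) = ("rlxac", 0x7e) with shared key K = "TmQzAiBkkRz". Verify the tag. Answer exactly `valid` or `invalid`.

Key "TmQzAiBkkRz" = 54 6d 51 7a 41 69 42 6b 6b 52 7a is 11 bytes > B = 7, so hash it first: H(key) = 1a, then zero-pad to 7 bytes: K' = 1a 00 00 00 00 00 00.
K' ⊕ ipad = 2c 36 36 36 36 36 36; K' ⊕ opad = 46 5c 5c 5c 5c 5c 5c.
Inner hash: sum = 44+54+54+54+54+54+54+114+108+120+97+99 = 906; mod 256 = 138 → 8a.
Outer hash (recomputed tag): sum = 70+92+92+92+92+92+92+138 = 760; mod 256 = 248 → f8.
Recomputed tag = f8; claimed = 7e → mismatch.

invalid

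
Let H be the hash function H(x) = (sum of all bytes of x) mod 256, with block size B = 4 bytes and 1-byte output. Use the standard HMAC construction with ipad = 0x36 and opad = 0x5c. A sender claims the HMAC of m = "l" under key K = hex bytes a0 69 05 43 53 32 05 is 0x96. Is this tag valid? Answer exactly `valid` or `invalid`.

Key hex bytes a0 69 05 43 53 32 05 is 7 bytes > B = 4, so hash it first: H(key) = db, then zero-pad to 4 bytes: K' = db 00 00 00.
K' ⊕ ipad = ed 36 36 36; K' ⊕ opad = 87 5c 5c 5c.
Inner hash: sum = 237+54+54+54+108 = 507; mod 256 = 251 → fb.
Outer hash (recomputed tag): sum = 135+92+92+92+251 = 662; mod 256 = 150 → 96.
Recomputed tag = 96; claimed = 96 → match.

valid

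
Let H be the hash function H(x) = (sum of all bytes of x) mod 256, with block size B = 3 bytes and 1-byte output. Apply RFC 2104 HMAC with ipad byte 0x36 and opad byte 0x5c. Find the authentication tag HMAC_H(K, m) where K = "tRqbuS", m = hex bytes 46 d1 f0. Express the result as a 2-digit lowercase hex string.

bf

Key "tRqbuS" = 74 52 71 62 75 53 is 6 bytes > B = 3, so hash it first: H(key) = 61, then zero-pad to 3 bytes: K' = 61 00 00.
K' ⊕ ipad = 57 36 36.  K' ⊕ opad = 3d 5c 5c.
Inner input = (K'⊕ipad) ∥ m = 57 36 36 ∥ 46 d1 f0.
Inner hash: sum = 87+54+54+70+209+240 = 714; mod 256 = 202 → ca.
Outer input = (K'⊕opad) ∥ inner = 3d 5c 5c ∥ ca.
Outer hash (tag): sum = 61+92+92+202 = 447; mod 256 = 191 → bf.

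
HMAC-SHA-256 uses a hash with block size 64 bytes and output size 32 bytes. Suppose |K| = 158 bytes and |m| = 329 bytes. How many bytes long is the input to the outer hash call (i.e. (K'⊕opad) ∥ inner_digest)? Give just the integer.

96

Key is 158 > 64 bytes, so it is hashed to 32 bytes then zero-padded to 64: |K'| = 64.
Outer input = (K'⊕opad) ∥ H(inner) → 64 + 32 = 96 bytes.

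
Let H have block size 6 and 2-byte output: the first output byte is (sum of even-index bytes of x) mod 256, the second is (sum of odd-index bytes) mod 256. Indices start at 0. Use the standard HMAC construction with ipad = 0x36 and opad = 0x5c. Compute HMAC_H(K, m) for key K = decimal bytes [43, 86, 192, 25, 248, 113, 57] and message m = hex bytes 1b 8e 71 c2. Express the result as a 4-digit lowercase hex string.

1a06

Key decimal bytes [43, 86, 192, 25, 248, 113, 57] = 2b 56 c0 19 f8 71 39 is 7 bytes > B = 6, so hash it first: H(key) = 1c e0, then zero-pad to 6 bytes: K' = 1c e0 00 00 00 00.
K' ⊕ ipad = 2a d6 36 36 36 36.  K' ⊕ opad = 40 bc 5c 5c 5c 5c.
Inner input = (K'⊕ipad) ∥ m = 2a d6 36 36 36 36 ∥ 1b 8e 71 c2.
Inner hash: even-index sum = 290 mod 256 = 34; odd-index sum = 658 mod 256 = 146 → 22 92.
Outer input = (K'⊕opad) ∥ inner = 40 bc 5c 5c 5c 5c ∥ 22 92.
Outer hash (tag): even-index sum = 282 mod 256 = 26; odd-index sum = 518 mod 256 = 6 → 1a 06.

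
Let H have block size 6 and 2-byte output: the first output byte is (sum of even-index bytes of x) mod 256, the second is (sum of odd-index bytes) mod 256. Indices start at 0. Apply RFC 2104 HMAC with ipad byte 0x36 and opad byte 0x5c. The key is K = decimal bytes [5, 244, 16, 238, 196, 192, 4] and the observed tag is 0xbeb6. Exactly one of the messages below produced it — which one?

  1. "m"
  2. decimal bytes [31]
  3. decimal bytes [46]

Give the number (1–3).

3

Key decimal bytes [5, 244, 16, 238, 196, 192, 4] = 05 f4 10 ee c4 c0 04 is 7 bytes > B = 6, so hash it first: H(key) = dd a2, then zero-pad to 6 bytes: K' = dd a2 00 00 00 00.
K' ⊕ ipad = eb 94 36 36 36 36; K' ⊕ opad = 81 fe 5c 5c 5c 5c.
m1: inner = H(eb 94 36 36 36 36 6d) = c4 00; tag = H(81 fe 5c 5c 5c 5c c4 00) = fdb6
m2: inner = H(eb 94 36 36 36 36 1f) = 76 00; tag = H(81 fe 5c 5c 5c 5c 76 00) = afb6
m3: inner = H(eb 94 36 36 36 36 2e) = 85 00; tag = H(81 fe 5c 5c 5c 5c 85 00) = beb6 ← matches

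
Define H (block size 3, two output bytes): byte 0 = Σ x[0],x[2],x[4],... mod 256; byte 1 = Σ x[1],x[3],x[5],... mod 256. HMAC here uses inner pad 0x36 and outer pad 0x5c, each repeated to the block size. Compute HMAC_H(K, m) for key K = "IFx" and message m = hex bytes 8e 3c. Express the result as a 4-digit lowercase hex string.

Key "IFx" = 49 46 78 is exactly B = 3 bytes: K' = 49 46 78.
K' ⊕ ipad = 7f 70 4e.  K' ⊕ opad = 15 1a 24.
Inner input = (K'⊕ipad) ∥ m = 7f 70 4e ∥ 8e 3c.
Inner hash: even-index sum = 265 mod 256 = 9; odd-index sum = 254 mod 256 = 254 → 09 fe.
Outer input = (K'⊕opad) ∥ inner = 15 1a 24 ∥ 09 fe.
Outer hash (tag): even-index sum = 311 mod 256 = 55; odd-index sum = 35 mod 256 = 35 → 37 23.

3723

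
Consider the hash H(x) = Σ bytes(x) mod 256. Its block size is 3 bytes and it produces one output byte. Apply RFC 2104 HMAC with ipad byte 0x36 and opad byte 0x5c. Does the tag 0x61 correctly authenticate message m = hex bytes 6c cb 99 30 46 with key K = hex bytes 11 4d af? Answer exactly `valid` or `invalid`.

Key hex bytes 11 4d af is exactly B = 3 bytes: K' = 11 4d af.
K' ⊕ ipad = 27 7b 99; K' ⊕ opad = 4d 11 f3.
Inner hash: sum = 39+123+153+108+203+153+48+70 = 897; mod 256 = 129 → 81.
Outer hash (recomputed tag): sum = 77+17+243+129 = 466; mod 256 = 210 → d2.
Recomputed tag = d2; claimed = 61 → mismatch.

invalid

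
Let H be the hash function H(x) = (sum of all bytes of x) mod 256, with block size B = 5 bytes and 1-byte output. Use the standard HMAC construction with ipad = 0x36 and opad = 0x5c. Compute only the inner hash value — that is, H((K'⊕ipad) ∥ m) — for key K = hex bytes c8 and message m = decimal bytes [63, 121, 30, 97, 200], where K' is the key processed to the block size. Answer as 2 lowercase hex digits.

Key hex bytes c8 is 1 byte ≤ B = 5; zero-pad to 5 bytes: K' = c8 00 00 00 00.
K' ⊕ ipad = fe 36 36 36 36.
Inner input = fe 36 36 36 36 ∥ 3f 79 1e 61 c8.
Inner hash: sum = 254+54+54+54+54+63+121+30+97+200 = 981; mod 256 = 213 → d5.

d5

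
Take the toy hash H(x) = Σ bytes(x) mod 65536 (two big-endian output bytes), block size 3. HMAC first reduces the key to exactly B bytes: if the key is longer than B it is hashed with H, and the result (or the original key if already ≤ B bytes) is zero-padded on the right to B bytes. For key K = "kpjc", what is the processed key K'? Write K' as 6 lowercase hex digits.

01a800

|K| = 4 > B = 3, so first hash the key.
H(K): sum = 107+112+106+99 = 424 → 01 a8.
Zero-pad H(K) = 01 a8 to 3 bytes: K' = 01 a8 00.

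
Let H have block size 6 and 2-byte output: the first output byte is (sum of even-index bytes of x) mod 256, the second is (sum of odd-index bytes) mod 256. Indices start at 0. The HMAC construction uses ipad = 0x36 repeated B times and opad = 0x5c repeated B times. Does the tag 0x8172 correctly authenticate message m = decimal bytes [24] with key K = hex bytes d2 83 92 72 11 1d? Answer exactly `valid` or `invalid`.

invalid

Key hex bytes d2 83 92 72 11 1d is exactly B = 6 bytes: K' = d2 83 92 72 11 1d.
K' ⊕ ipad = e4 b5 a4 44 27 2b; K' ⊕ opad = 8e df ce 2e 4d 41.
Inner hash: even-index sum = 455 mod 256 = 199; odd-index sum = 292 mod 256 = 36 → c7 24.
Outer hash (recomputed tag): even-index sum = 624 mod 256 = 112; odd-index sum = 370 mod 256 = 114 → 70 72.
Recomputed tag = 7072; claimed = 8172 → mismatch.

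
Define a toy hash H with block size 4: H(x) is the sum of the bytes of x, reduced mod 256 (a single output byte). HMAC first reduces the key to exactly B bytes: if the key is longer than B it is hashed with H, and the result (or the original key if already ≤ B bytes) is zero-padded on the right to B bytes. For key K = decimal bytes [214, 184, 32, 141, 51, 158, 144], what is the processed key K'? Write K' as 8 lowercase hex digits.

9c000000

|K| = 7 > B = 4, so first hash the key.
H(K): sum = 214+184+32+141+51+158+144 = 924; mod 256 = 156 → 9c.
Zero-pad H(K) = 9c to 4 bytes: K' = 9c 00 00 00.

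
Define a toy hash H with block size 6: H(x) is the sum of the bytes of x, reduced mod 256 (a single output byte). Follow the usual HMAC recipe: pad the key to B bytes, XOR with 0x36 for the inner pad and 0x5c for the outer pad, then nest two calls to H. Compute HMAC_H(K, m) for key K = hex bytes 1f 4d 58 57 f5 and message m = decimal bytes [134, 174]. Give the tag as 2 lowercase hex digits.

Key hex bytes 1f 4d 58 57 f5 is 5 bytes ≤ B = 6; zero-pad to 6 bytes: K' = 1f 4d 58 57 f5 00.
K' ⊕ ipad = 29 7b 6e 61 c3 36.  K' ⊕ opad = 43 11 04 0b a9 5c.
Inner input = (K'⊕ipad) ∥ m = 29 7b 6e 61 c3 36 ∥ 86 ae.
Inner hash: sum = 41+123+110+97+195+54+134+174 = 928; mod 256 = 160 → a0.
Outer input = (K'⊕opad) ∥ inner = 43 11 04 0b a9 5c ∥ a0.
Outer hash (tag): sum = 67+17+4+11+169+92+160 = 520; mod 256 = 8 → 08.

08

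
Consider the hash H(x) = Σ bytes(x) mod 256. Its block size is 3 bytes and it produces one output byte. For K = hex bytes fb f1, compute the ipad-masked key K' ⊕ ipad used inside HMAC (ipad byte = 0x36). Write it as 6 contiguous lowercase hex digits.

cdc736

Key hex bytes fb f1 is 2 bytes ≤ B = 3; zero-pad to 3 bytes: K' = fb f1 00.
XOR each byte with 0x36: fb⊕36=cd, f1⊕36=c7, 00⊕36=36.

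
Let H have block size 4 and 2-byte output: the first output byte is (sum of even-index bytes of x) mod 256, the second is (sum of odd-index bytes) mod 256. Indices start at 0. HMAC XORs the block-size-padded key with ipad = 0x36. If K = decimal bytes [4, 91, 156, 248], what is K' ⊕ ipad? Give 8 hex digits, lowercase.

Key decimal bytes [4, 91, 156, 248] = 04 5b 9c f8 is exactly B = 4 bytes: K' = 04 5b 9c f8.
XOR each byte with 0x36: 04⊕36=32, 5b⊕36=6d, 9c⊕36=aa, f8⊕36=ce.

326daace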